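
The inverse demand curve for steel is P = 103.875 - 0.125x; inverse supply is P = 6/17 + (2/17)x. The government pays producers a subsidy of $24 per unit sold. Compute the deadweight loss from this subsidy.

Deadweight loss = 13056/11

Pre-subsidy: 103.875 - 0.125x = 6/17 + (2/17)x gives x* = 4693/11 and P* = 556/11.
With the subsidy, sellers receive Ps = Pb + 24 for each unit, where Pb is the price buyers pay.
On the curves, Pb = 103.875 - 0.125x and Ps = 6/17 + (2/17)x; the wedge Ps − Pb = 24 gives 6/17 + (2/17)x − (103.875 - 0.125x) = 24, so x' = 5781/11.
Then Pb = 103.875 − 0.125·(5781/11) = 420/11 and Ps = 6/17 + (2/17)·(5781/11) = 684/11.
The subsidy expands output by 5781/11 − 4693/11 = 1088/11 past the efficient level; on those units the gap between marginal cost and willingness to pay runs from 0 up to 24.
DWL = ½ × 24 × 1088/11 = 13056/11.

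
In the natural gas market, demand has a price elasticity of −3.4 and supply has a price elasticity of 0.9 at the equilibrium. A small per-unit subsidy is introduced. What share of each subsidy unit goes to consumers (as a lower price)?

For a small subsidy around the equilibrium, the benefit split depends on the relative slopes, which at a point are proportional to the elasticities.
Buyer share = εs/(εs + |εd|) = 0.9/(0.9 + 3.4) = 9/43; seller share = |εd|/(εs + |εd|) = 34/43.

Consumer share = 9/43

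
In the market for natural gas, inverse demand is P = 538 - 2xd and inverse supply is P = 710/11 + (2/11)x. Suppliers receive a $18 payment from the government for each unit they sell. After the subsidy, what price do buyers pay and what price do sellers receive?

Pre-subsidy: 538 - 2x = 710/11 + (2/11)x gives x* = 217 and P* = 104.
With the subsidy, sellers receive Ps = Pb + 18 for each unit, where Pb is the price buyers pay.
On the curves, Pb = 538 - 2x and Ps = 710/11 + (2/11)x; the wedge Ps − Pb = 18 gives 710/11 + (2/11)x − (538 - 2x) = 18, so x' = 225.25.
Then Pb = 538 − 2·225.25 = 87.5 and Ps = 710/11 + (2/11)·225.25 = 105.5.

Buyers pay $87.5; sellers receive $105.5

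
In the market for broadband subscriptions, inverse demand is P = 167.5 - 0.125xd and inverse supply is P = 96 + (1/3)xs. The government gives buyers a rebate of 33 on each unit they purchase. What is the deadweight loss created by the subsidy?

Deadweight loss = 1188

Pre-subsidy: 167.5 - 0.125x = 96 + (1/3)x gives x* = 156 and P* = 148.
With the rebate, buyers effectively pay Pb = Ps − 33, where Ps is the price sellers receive.
On the curves, Pb = 167.5 - 0.125x and Ps = 96 + (1/3)x; the wedge Ps − Pb = 33 gives 96 + (1/3)x − (167.5 - 0.125x) = 33, so x' = 228.
Then Pb = 167.5 − 0.125·228 = 139 and Ps = 96 + (1/3)·228 = 172.
The subsidy expands output by 228 − 156 = 72 past the efficient level; on those units the gap between marginal cost and willingness to pay runs from 0 up to 33.
DWL = ½ × 33 × 72 = 1188.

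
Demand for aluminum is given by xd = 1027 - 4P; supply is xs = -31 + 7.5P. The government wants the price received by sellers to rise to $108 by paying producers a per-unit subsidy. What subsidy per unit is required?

At a seller price of 108, quantity supplied is -31 + 7.5·108 = 779.
Buyers absorb 779 only when they pay Pb with 1027 − 4·Pb = 779, i.e. Pb = 62.
s = Ps − Pb = 108 − 62 = 46.

Required subsidy s = $46 per unit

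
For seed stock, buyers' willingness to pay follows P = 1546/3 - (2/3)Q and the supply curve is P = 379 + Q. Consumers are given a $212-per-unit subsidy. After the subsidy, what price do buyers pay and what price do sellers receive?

Pre-subsidy: 1546/3 - (2/3)Q = 379 + Q gives Q* = 81.8 and P* = 460.8.
With the rebate, buyers effectively pay Pb = Ps − 212, where Ps is the price sellers receive.
On the curves, Pb = 1546/3 - (2/3)Q and Ps = 379 + Q; the wedge Ps − Pb = 212 gives 379 + Q − (1546/3 - (2/3)Q) = 212, so Q' = 209.
Then Pb = 1546/3 − (2/3)·209 = 376 and Ps = 379 + 1·209 = 588.

Buyers pay $376; sellers receive $588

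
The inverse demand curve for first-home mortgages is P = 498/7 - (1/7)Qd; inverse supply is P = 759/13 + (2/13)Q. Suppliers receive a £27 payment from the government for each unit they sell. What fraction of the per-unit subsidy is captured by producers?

Pre-subsidy: 498/7 - (1/7)Q = 759/13 + (2/13)Q gives Q* = 43 and P* = 65.
With the subsidy, sellers receive Ps = Pb + 27 for each unit, where Pb is the price buyers pay.
On the curves, Pb = 498/7 - (1/7)Q and Ps = 759/13 + (2/13)Q; the wedge Ps − Pb = 27 gives 759/13 + (2/13)Q − (498/7 - (1/7)Q) = 27, so Q' = 134.
Then Pb = 498/7 − (1/7)·134 = 52 and Ps = 759/13 + (2/13)·134 = 79.
Buyers' price falls by P* − Pb = 65 − 52 = 13; sellers' price rises by Ps − P* = 79 − 65 = 14.
So producers capture 14/27 = 14/27 of each unit of subsidy.

Producer share = 14/27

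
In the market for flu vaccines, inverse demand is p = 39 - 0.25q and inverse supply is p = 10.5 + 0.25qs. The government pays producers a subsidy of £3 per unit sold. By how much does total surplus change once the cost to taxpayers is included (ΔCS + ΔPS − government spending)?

Pre-subsidy: 39 - 0.25q = 10.5 + 0.25q gives q* = 57 and p* = 24.75.
With the subsidy, sellers receive ps = pb + 3 for each unit, where pb is the price buyers pay.
On the curves, pb = 39 - 0.25q and ps = 10.5 + 0.25q; the wedge ps − pb = 3 gives 10.5 + 0.25q − (39 - 0.25q) = 3, so q' = 63.
Then pb = 39 − 0.25·63 = 23.25 and ps = 10.5 + 0.25·63 = 26.25.
ΔCS = ½(57 + 63)(24.75 − 23.25) = 90; ΔPS = ½(57 + 63)(26.25 − 24.75) = 90.
Government spending = 3 × 63 = 189.
Net change = 90 + 90 − 189 = -9. The loss equals the DWL triangle ½·3·6.

Net change in total surplus = -£9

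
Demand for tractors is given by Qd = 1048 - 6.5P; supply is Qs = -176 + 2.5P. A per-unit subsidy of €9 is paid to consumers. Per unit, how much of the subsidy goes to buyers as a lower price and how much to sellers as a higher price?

Buyers gain €2.5 per unit; sellers gain €6.5 per unit

Pre-subsidy: 1048 - 6.5P = -176 + 2.5P gives P* = 136, Q* = 164.
With the rebate, buyers effectively pay Pb = Ps − 9, where Ps is the price sellers receive.
Demand in terms of Ps becomes Qd = 1048 − 6.5(Ps − 9) = 1106.5 - 6.5Ps. Setting this equal to supply: 1106.5 - 6.5Ps = -176 + 2.5Ps, so Ps = 142.5.
Buyers pay Pb = 142.5 − 9 = 133.5; Q' = -176 + 2.5·142.5 = 180.25.
Buyers' price falls by P* − Pb = 136 − 133.5 = 2.5; sellers' price rises by Ps − P* = 142.5 − 136 = 6.5.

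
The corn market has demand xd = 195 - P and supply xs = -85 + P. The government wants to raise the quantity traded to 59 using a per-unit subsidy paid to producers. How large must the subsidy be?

Required subsidy s = 8 per unit

At x = 59, invert demand for the buyer price: Pb = (195 − 59)/1 = 136; invert supply for the seller price: Ps = (59 − (-85))/1 = 144.
The subsidy must fill the gap: s = Ps − Pb = 144 − 136 = 8.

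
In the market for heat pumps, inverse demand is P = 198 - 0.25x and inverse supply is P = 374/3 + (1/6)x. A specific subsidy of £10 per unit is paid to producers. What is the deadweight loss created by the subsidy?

Deadweight loss = £120

Pre-subsidy: 198 - 0.25x = 374/3 + (1/6)x gives x* = 176 and P* = 154.
With the subsidy, sellers receive Ps = Pb + 10 for each unit, where Pb is the price buyers pay.
On the curves, Pb = 198 - 0.25x and Ps = 374/3 + (1/6)x; the wedge Ps − Pb = 10 gives 374/3 + (1/6)x − (198 - 0.25x) = 10, so x' = 200.
Then Pb = 198 − 0.25·200 = 148 and Ps = 374/3 + (1/6)·200 = 158.
The subsidy expands output by 200 − 176 = 24 past the efficient level; on those units the gap between marginal cost and willingness to pay runs from 0 up to 10.
DWL = ½ × 10 × 24 = 120.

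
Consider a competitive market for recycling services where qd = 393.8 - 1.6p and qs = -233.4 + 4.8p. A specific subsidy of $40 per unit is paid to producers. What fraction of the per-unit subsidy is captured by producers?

Pre-subsidy: 393.8 - 1.6p = -233.4 + 4.8p gives p* = 98, q* = 237.
With the subsidy, sellers receive ps = pb + 40 for each unit, where pb is the price buyers pay.
Supply in terms of pb becomes qs = -233.4 + 4.8(pb + 40) = -41.4 + 4.8pb. Setting this equal to demand: 393.8 - 1.6pb = -41.4 + 4.8pb, so pb = 68.
Sellers receive ps = 68 + 40 = 108; q' = 393.8 − 1.6·68 = 285.
Buyers' price falls by p* − pb = 98 − 68 = 30; sellers' price rises by ps − p* = 108 − 98 = 10.
So producers capture 10/40 = 0.25 of each unit of subsidy.

Producer share = 0.25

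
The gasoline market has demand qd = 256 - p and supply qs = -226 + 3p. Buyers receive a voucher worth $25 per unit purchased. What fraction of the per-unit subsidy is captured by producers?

Pre-subsidy: 256 - p = -226 + 3p gives p* = 120.5, q* = 135.5.
With the rebate, buyers effectively pay pb = ps − 25, where ps is the price sellers receive.
Demand in terms of ps becomes qd = 256 − 1(ps − 25) = 281 - ps. Setting this equal to supply: 281 - ps = -226 + 3ps, so ps = 126.75.
Buyers pay pb = 126.75 − 25 = 101.75; q' = -226 + 3·126.75 = 154.25.
Buyers' price falls by p* − pb = 120.5 − 101.75 = 18.75; sellers' price rises by ps − p* = 126.75 − 120.5 = 6.25.
So producers capture 6.25/25 = 0.25 of each unit of subsidy.

Producer share = 0.25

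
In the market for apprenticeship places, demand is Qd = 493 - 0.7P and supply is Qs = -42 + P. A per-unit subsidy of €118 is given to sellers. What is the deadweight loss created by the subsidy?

Pre-subsidy: 493 - 0.7P = -42 + P gives P* = 5350/17, Q* = 4636/17.
With the subsidy, sellers receive Ps = Pb + 118 for each unit, where Pb is the price buyers pay.
Supply in terms of Pb becomes Qs = -42 + 1(Pb + 118) = 76 + Pb. Setting this equal to demand: 493 - 0.7Pb = 76 + Pb, so Pb = 4170/17.
Sellers receive Ps = 4170/17 + 118 = 6176/17; Q' = 493 − 0.7·(4170/17) = 5462/17.
The subsidy expands output by 5462/17 − 4636/17 = 826/17 past the efficient level; on those units the gap between marginal cost and willingness to pay runs from 0 up to 118.
DWL = ½ × 118 × 826/17 = 48734/17.

Deadweight loss = 48734/17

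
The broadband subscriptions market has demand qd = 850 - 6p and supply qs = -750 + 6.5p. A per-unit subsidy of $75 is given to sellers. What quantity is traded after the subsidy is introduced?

q' = 316

Pre-subsidy: 850 - 6p = -750 + 6.5p gives p* = 128, q* = 82.
With the subsidy, sellers receive ps = pb + 75 for each unit, where pb is the price buyers pay.
Supply in terms of pb becomes qs = -750 + 6.5(pb + 75) = -262.5 + 6.5pb. Setting this equal to demand: 850 - 6pb = -262.5 + 6.5pb, so pb = 89.
Sellers receive ps = 89 + 75 = 164; q' = 850 − 6·89 = 316.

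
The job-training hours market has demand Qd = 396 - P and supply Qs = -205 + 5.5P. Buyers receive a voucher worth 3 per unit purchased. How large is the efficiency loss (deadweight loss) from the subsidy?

Deadweight loss = 99/26

Pre-subsidy: 396 - P = -205 + 5.5P gives P* = 1202/13, Q* = 3946/13.
With the rebate, buyers effectively pay Pb = Ps − 3, where Ps is the price sellers receive.
Demand in terms of Ps becomes Qd = 396 − 1(Ps − 3) = 399 - Ps. Setting this equal to supply: 399 - Ps = -205 + 5.5Ps, so Ps = 1208/13.
Buyers pay Pb = 1208/13 − 3 = 1169/13; Q' = -205 + 5.5·(1208/13) = 3979/13.
The subsidy expands output by 3979/13 − 3946/13 = 33/13 past the efficient level; on those units the gap between marginal cost and willingness to pay runs from 0 up to 3.
DWL = ½ × 3 × 33/13 = 99/26.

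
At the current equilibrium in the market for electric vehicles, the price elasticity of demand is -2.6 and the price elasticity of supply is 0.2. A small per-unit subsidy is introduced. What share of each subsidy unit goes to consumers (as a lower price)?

Consumer share = 1/14

For a small subsidy around the equilibrium, the benefit split depends on the relative slopes, which at a point are proportional to the elasticities.
Buyer share = εs/(εs + |εd|) = 0.2/(0.2 + 2.6) = 1/14; seller share = |εd|/(εs + |εd|) = 13/14.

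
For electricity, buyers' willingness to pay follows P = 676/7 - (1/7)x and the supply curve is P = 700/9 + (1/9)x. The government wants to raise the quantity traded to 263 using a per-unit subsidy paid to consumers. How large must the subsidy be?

At x = 263, from the demand curve buyers pay Pb = 676/7 − (1/7)·263 = 59; from the supply curve sellers need Ps = 700/9 + (1/9)·263 = 107.
The subsidy must fill the gap: s = Ps − Pb = 107 − 59 = 48.

Required subsidy s = 48 per unit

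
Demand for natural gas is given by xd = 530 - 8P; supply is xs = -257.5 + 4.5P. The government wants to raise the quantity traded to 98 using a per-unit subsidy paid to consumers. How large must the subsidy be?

At x = 98, invert demand for the buyer price: Pb = (530 − 98)/8 = 54; invert supply for the seller price: Ps = (98 − (-257.5))/4.5 = 79.
The subsidy must fill the gap: s = Ps − Pb = 79 − 54 = 25.

Required subsidy s = 25 per unit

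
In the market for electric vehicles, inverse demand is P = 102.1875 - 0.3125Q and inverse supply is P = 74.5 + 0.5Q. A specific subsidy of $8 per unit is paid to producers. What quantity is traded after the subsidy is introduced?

Q' = 571/13

Pre-subsidy: 102.1875 - 0.3125Q = 74.5 + 0.5Q gives Q* = 443/13 and P* = 1190/13.
With the subsidy, sellers receive Ps = Pb + 8 for each unit, where Pb is the price buyers pay.
On the curves, Pb = 102.1875 - 0.3125Q and Ps = 74.5 + 0.5Q; the wedge Ps − Pb = 8 gives 74.5 + 0.5Q − (102.1875 - 0.3125Q) = 8, so Q' = 571/13.
Then Pb = 102.1875 − 0.3125·(571/13) = 1150/13 and Ps = 74.5 + 0.5·(571/13) = 1254/13.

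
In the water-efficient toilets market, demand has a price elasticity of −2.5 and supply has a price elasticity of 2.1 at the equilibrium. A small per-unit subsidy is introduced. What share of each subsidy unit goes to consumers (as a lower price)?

Consumer share = 21/46

For a small subsidy around the equilibrium, the benefit split depends on the relative slopes, which at a point are proportional to the elasticities.
Buyer share = εs/(εs + |εd|) = 2.1/(2.1 + 2.5) = 21/46; seller share = |εd|/(εs + |εd|) = 25/46.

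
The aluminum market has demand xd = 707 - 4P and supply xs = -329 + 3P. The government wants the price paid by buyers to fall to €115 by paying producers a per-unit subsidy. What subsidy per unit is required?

At a buyer price of 115, quantity demanded is 707 − 4·115 = 247.
Sellers supply 247 only when they receive Ps with -329 + 3·Ps = 247, i.e. Ps = 192.
s = Ps − Pb = 192 − 115 = 77.

Required subsidy s = €77 per unit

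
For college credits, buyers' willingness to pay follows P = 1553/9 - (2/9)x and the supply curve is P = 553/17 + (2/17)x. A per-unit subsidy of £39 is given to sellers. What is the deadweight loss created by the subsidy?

Deadweight loss = £2237.625

Pre-subsidy: 1553/9 - (2/9)x = 553/17 + (2/17)x gives x* = 412 and P* = 81.
With the subsidy, sellers receive Ps = Pb + 39 for each unit, where Pb is the price buyers pay.
On the curves, Pb = 1553/9 - (2/9)x and Ps = 553/17 + (2/17)x; the wedge Ps − Pb = 39 gives 553/17 + (2/17)x − (1553/9 - (2/9)x) = 39, so x' = 526.75.
Then Pb = 1553/9 − (2/9)·526.75 = 55.5 and Ps = 553/17 + (2/17)·526.75 = 94.5.
The subsidy expands output by 526.75 − 412 = 114.75 past the efficient level; on those units the gap between marginal cost and willingness to pay runs from 0 up to 39.
DWL = ½ × 39 × 114.75 = 2237.625.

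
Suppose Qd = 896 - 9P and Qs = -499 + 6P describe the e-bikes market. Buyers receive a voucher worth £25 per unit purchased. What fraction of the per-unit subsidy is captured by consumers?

Pre-subsidy: 896 - 9P = -499 + 6P gives P* = 93, Q* = 59.
With the rebate, buyers effectively pay Pb = Ps − 25, where Ps is the price sellers receive.
Demand in terms of Ps becomes Qd = 896 − 9(Ps − 25) = 1121 - 9Ps. Setting this equal to supply: 1121 - 9Ps = -499 + 6Ps, so Ps = 108.
Buyers pay Pb = 108 − 25 = 83; Q' = -499 + 6·108 = 149.
Buyers' price falls by P* − Pb = 93 − 83 = 10; sellers' price rises by Ps − P* = 108 − 93 = 15.
So consumers capture 10/25 = 0.4 of each unit of subsidy.

Consumer share = 0.4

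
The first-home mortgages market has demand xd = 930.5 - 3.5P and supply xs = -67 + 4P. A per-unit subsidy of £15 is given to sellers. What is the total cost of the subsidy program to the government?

Government cost = £7395

Pre-subsidy: 930.5 - 3.5P = -67 + 4P gives P* = 133, x* = 465.
With the subsidy, sellers receive Ps = Pb + 15 for each unit, where Pb is the price buyers pay.
Supply in terms of Pb becomes xs = -67 + 4(Pb + 15) = -7 + 4Pb. Setting this equal to demand: 930.5 - 3.5Pb = -7 + 4Pb, so Pb = 125.
Sellers receive Ps = 125 + 15 = 140; x' = 930.5 − 3.5·125 = 493.
Government outlay = subsidy × quantity = 15 × 493 = 7395.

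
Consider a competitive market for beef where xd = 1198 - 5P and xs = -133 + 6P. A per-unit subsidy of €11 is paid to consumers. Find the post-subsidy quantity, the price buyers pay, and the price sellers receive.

Pre-subsidy: 1198 - 5P = -133 + 6P gives P* = 121, x* = 593.
With the rebate, buyers effectively pay Pb = Ps − 11, where Ps is the price sellers receive.
Demand in terms of Ps becomes xd = 1198 − 5(Ps − 11) = 1253 - 5Ps. Setting this equal to supply: 1253 - 5Ps = -133 + 6Ps, so Ps = 126.
Buyers pay Pb = 126 − 11 = 115; x' = -133 + 6·126 = 623.

x' = 623; buyers pay €115; sellers receive €126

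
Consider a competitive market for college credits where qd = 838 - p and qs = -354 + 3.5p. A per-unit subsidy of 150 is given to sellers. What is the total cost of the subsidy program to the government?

Pre-subsidy: 838 - p = -354 + 3.5p gives p* = 2384/9, q* = 5158/9.
With the subsidy, sellers receive ps = pb + 150 for each unit, where pb is the price buyers pay.
Supply in terms of pb becomes qs = -354 + 3.5(pb + 150) = 171 + 3.5pb. Setting this equal to demand: 838 - pb = 171 + 3.5pb, so pb = 1334/9.
Sellers receive ps = 1334/9 + 150 = 2684/9; q' = 838 − 1·(1334/9) = 6208/9.
Government outlay = subsidy × quantity = 150 × 6208/9 = 310400/3.

Government cost = 310400/3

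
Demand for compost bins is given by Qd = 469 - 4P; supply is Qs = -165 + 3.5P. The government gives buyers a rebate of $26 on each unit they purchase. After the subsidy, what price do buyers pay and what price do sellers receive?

Buyers pay $72.4; sellers receive $98.4

Pre-subsidy: 469 - 4P = -165 + 3.5P gives P* = 1268/15, Q* = 1963/15.
With the rebate, buyers effectively pay Pb = Ps − 26, where Ps is the price sellers receive.
Demand in terms of Ps becomes Qd = 469 − 4(Ps − 26) = 573 - 4Ps. Setting this equal to supply: 573 - 4Ps = -165 + 3.5Ps, so Ps = 98.4.
Buyers pay Pb = 98.4 − 26 = 72.4; Q' = -165 + 3.5·98.4 = 179.4.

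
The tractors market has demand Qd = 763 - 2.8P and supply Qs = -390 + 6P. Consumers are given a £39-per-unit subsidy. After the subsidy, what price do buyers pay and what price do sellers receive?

Buyers pay 4595/44; sellers receive 6311/44

Pre-subsidy: 763 - 2.8P = -390 + 6P gives P* = 5765/44, Q* = 8715/22.
With the rebate, buyers effectively pay Pb = Ps − 39, where Ps is the price sellers receive.
Demand in terms of Ps becomes Qd = 763 − 2.8(Ps − 39) = 872.2 - 2.8Ps. Setting this equal to supply: 872.2 - 2.8Ps = -390 + 6Ps, so Ps = 6311/44.
Buyers pay Pb = 6311/44 − 39 = 4595/44; Q' = -390 + 6·(6311/44) = 10353/22.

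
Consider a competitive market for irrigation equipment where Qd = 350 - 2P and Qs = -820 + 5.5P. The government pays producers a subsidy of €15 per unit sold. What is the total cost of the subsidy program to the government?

Pre-subsidy: 350 - 2P = -820 + 5.5P gives P* = 156, Q* = 38.
With the subsidy, sellers receive Ps = Pb + 15 for each unit, where Pb is the price buyers pay.
Supply in terms of Pb becomes Qs = -820 + 5.5(Pb + 15) = -737.5 + 5.5Pb. Setting this equal to demand: 350 - 2Pb = -737.5 + 5.5Pb, so Pb = 145.
Sellers receive Ps = 145 + 15 = 160; Q' = 350 − 2·145 = 60.
Government outlay = subsidy × quantity = 15 × 60 = 900.

Government cost = €900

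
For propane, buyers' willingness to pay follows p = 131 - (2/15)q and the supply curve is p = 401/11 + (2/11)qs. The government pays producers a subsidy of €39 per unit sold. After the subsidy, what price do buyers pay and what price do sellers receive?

Buyers pay €74.5; sellers receive €113.5

Pre-subsidy: 131 - (2/15)q = 401/11 + (2/11)q gives q* = 300 and p* = 91.
With the subsidy, sellers receive ps = pb + 39 for each unit, where pb is the price buyers pay.
On the curves, pb = 131 - (2/15)q and ps = 401/11 + (2/11)q; the wedge ps − pb = 39 gives 401/11 + (2/11)q − (131 - (2/15)q) = 39, so q' = 423.75.
Then pb = 131 − (2/15)·423.75 = 74.5 and ps = 401/11 + (2/11)·423.75 = 113.5.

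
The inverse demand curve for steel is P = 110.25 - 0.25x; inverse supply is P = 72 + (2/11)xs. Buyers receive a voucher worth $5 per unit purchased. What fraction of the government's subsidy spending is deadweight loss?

DWL / government spending = 10/173

Pre-subsidy: 110.25 - 0.25x = 72 + (2/11)x gives x* = 1683/19 and P* = 1674/19.
With the rebate, buyers effectively pay Pb = Ps − 5, where Ps is the price sellers receive.
On the curves, Pb = 110.25 - 0.25x and Ps = 72 + (2/11)x; the wedge Ps − Pb = 5 gives 72 + (2/11)x − (110.25 - 0.25x) = 5, so x' = 1903/19.
Then Pb = 110.25 − 0.25·(1903/19) = 1619/19 and Ps = 72 + (2/11)·(1903/19) = 1714/19.
ΔCS = ½(1683/19 + 1903/19)(1674/19 − 1619/19) = 98615/361; ΔPS = ½(1683/19 + 1903/19)(1714/19 − 1674/19) = 71720/361.
Government spending = 5 × 1903/19 = 9515/19.
DWL = ½ × 5 × (1903/19 − 1683/19) = 550/19; fraction = (550/19) / (9515/19) = 10/173.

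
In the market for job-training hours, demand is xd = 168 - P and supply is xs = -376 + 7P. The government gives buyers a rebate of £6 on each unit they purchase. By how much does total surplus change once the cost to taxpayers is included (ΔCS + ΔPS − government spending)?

Net change in total surplus = -£15.75

Pre-subsidy: 168 - P = -376 + 7P gives P* = 68, x* = 100.
With the rebate, buyers effectively pay Pb = Ps − 6, where Ps is the price sellers receive.
Demand in terms of Ps becomes xd = 168 − 1(Ps − 6) = 174 - Ps. Setting this equal to supply: 174 - Ps = -376 + 7Ps, so Ps = 68.75.
Buyers pay Pb = 68.75 − 6 = 62.75; x' = -376 + 7·68.75 = 105.25.
ΔCS = ½(100 + 105.25)(68 − 62.75) = 538.78125; ΔPS = ½(100 + 105.25)(68.75 − 68) = 76.96875.
Government spending = 6 × 105.25 = 631.5.
Net change = 538.78125 + 76.96875 − 631.5 = -15.75. The loss equals the DWL triangle ½·6·5.25.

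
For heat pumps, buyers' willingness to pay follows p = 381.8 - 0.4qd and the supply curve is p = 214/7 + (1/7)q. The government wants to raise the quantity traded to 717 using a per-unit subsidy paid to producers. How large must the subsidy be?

At q = 717, from the demand curve buyers pay pb = 381.8 − 0.4·717 = 95; from the supply curve sellers need ps = 214/7 + (1/7)·717 = 133.
The subsidy must fill the gap: s = ps − pb = 133 − 95 = 38.

Required subsidy s = 38 per unit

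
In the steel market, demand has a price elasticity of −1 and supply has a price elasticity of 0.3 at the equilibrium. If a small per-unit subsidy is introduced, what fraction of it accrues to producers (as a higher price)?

Producer share = 10/13

For a small subsidy around the equilibrium, the benefit split depends on the relative slopes, which at a point are proportional to the elasticities.
Buyer share = εs/(εs + |εd|) = 0.3/(0.3 + 1) = 3/13; seller share = |εd|/(εs + |εd|) = 10/13.
So producers capture 10/13 of the subsidy.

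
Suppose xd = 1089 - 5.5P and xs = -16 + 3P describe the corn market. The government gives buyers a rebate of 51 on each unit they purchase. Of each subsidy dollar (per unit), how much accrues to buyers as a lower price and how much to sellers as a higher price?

Buyers gain 18 per unit; sellers gain 33 per unit

Pre-subsidy: 1089 - 5.5P = -16 + 3P gives P* = 130, x* = 374.
With the rebate, buyers effectively pay Pb = Ps − 51, where Ps is the price sellers receive.
Demand in terms of Ps becomes xd = 1089 − 5.5(Ps − 51) = 1369.5 - 5.5Ps. Setting this equal to supply: 1369.5 - 5.5Ps = -16 + 3Ps, so Ps = 163.
Buyers pay Pb = 163 − 51 = 112; x' = -16 + 3·163 = 473.
Buyers' price falls by P* − Pb = 130 − 112 = 18; sellers' price rises by Ps − P* = 163 − 130 = 33.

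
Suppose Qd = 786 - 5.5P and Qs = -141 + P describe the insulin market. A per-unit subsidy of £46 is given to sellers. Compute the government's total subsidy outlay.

Pre-subsidy: 786 - 5.5P = -141 + P gives P* = 1854/13, Q* = 21/13.
With the subsidy, sellers receive Ps = Pb + 46 for each unit, where Pb is the price buyers pay.
Supply in terms of Pb becomes Qs = -141 + 1(Pb + 46) = -95 + Pb. Setting this equal to demand: 786 - 5.5Pb = -95 + Pb, so Pb = 1762/13.
Sellers receive Ps = 1762/13 + 46 = 2360/13; Q' = 786 − 5.5·(1762/13) = 527/13.
Government outlay = subsidy × quantity = 46 × 527/13 = 24242/13.

Government cost = 24242/13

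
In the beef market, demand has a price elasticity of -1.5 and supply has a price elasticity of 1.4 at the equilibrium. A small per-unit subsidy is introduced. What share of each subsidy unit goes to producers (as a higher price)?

Producer share = 15/29

For a small subsidy around the equilibrium, the benefit split depends on the relative slopes, which at a point are proportional to the elasticities.
Buyer share = εs/(εs + |εd|) = 1.4/(1.4 + 1.5) = 14/29; seller share = |εd|/(εs + |εd|) = 15/29.
So producers capture 15/29 of the subsidy.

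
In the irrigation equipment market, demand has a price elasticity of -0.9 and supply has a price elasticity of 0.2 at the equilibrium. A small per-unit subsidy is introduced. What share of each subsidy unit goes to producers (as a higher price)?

For a small subsidy around the equilibrium, the benefit split depends on the relative slopes, which at a point are proportional to the elasticities.
Buyer share = εs/(εs + |εd|) = 0.2/(0.2 + 0.9) = 2/11; seller share = |εd|/(εs + |εd|) = 9/11.
So producers capture 9/11 of the subsidy.

Producer share = 9/11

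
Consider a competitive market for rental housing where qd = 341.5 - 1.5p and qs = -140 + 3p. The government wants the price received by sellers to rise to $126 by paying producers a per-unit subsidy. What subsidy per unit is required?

At a seller price of 126, quantity supplied is -140 + 3·126 = 238.
Buyers absorb 238 only when they pay pb with 341.5 − 1.5·pb = 238, i.e. pb = 69.
s = ps − pb = 126 − 69 = 57.

Required subsidy s = $57 per unit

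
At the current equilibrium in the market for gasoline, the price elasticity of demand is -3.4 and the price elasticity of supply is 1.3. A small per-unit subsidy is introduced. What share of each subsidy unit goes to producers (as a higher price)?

For a small subsidy around the equilibrium, the benefit split depends on the relative slopes, which at a point are proportional to the elasticities.
Buyer share = εs/(εs + |εd|) = 1.3/(1.3 + 3.4) = 13/47; seller share = |εd|/(εs + |εd|) = 34/47.
So producers capture 34/47 of the subsidy.

Producer share = 34/47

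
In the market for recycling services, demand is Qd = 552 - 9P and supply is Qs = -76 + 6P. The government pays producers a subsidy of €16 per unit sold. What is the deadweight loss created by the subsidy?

Deadweight loss = €460.8

Pre-subsidy: 552 - 9P = -76 + 6P gives P* = 628/15, Q* = 175.2.
With the subsidy, sellers receive Ps = Pb + 16 for each unit, where Pb is the price buyers pay.
Supply in terms of Pb becomes Qs = -76 + 6(Pb + 16) = 20 + 6Pb. Setting this equal to demand: 552 - 9Pb = 20 + 6Pb, so Pb = 532/15.
Sellers receive Ps = 532/15 + 16 = 772/15; Q' = 552 − 9·(532/15) = 232.8.
The subsidy expands output by 232.8 − 175.2 = 57.6 past the efficient level; on those units the gap between marginal cost and willingness to pay runs from 0 up to 16.
DWL = ½ × 16 × 57.6 = 460.8.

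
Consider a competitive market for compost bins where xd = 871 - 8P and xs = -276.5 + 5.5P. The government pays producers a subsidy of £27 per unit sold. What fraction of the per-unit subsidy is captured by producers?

Pre-subsidy: 871 - 8P = -276.5 + 5.5P gives P* = 85, x* = 191.
With the subsidy, sellers receive Ps = Pb + 27 for each unit, where Pb is the price buyers pay.
Supply in terms of Pb becomes xs = -276.5 + 5.5(Pb + 27) = -128 + 5.5Pb. Setting this equal to demand: 871 - 8Pb = -128 + 5.5Pb, so Pb = 74.
Sellers receive Ps = 74 + 27 = 101; x' = 871 − 8·74 = 279.
Buyers' price falls by P* − Pb = 85 − 74 = 11; sellers' price rises by Ps − P* = 101 − 85 = 16.
So producers capture 16/27 = 16/27 of each unit of subsidy.

Producer share = 16/27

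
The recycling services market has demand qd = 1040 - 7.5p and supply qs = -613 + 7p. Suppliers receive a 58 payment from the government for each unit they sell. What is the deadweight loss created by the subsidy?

Deadweight loss = 6090

Pre-subsidy: 1040 - 7.5p = -613 + 7p gives p* = 114, q* = 185.
With the subsidy, sellers receive ps = pb + 58 for each unit, where pb is the price buyers pay.
Supply in terms of pb becomes qs = -613 + 7(pb + 58) = -207 + 7pb. Setting this equal to demand: 1040 - 7.5pb = -207 + 7pb, so pb = 86.
Sellers receive ps = 86 + 58 = 144; q' = 1040 − 7.5·86 = 395.
The subsidy expands output by 395 − 185 = 210 past the efficient level; on those units the gap between marginal cost and willingness to pay runs from 0 up to 58.
DWL = ½ × 58 × 210 = 6090.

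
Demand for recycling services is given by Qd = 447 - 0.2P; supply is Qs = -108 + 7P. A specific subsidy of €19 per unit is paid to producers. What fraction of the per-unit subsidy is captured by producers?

Pre-subsidy: 447 - 0.2P = -108 + 7P gives P* = 925/12, Q* = 5179/12.
With the subsidy, sellers receive Ps = Pb + 19 for each unit, where Pb is the price buyers pay.
Supply in terms of Pb becomes Qs = -108 + 7(Pb + 19) = 25 + 7Pb. Setting this equal to demand: 447 - 0.2Pb = 25 + 7Pb, so Pb = 1055/18.
Sellers receive Ps = 1055/18 + 19 = 1397/18; Q' = 447 − 0.2·(1055/18) = 7835/18.
Buyers' price falls by P* − Pb = 925/12 − 1055/18 = 665/36; sellers' price rises by Ps − P* = 1397/18 − 925/12 = 19/36.
So producers capture (19/36)/19 = 1/36 of each unit of subsidy.

Producer share = 1/36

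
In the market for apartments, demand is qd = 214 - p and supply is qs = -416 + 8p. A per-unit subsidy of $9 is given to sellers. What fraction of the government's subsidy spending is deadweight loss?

Pre-subsidy: 214 - p = -416 + 8p gives p* = 70, q* = 144.
With the subsidy, sellers receive ps = pb + 9 for each unit, where pb is the price buyers pay.
Supply in terms of pb becomes qs = -416 + 8(pb + 9) = -344 + 8pb. Setting this equal to demand: 214 - pb = -344 + 8pb, so pb = 62.
Sellers receive ps = 62 + 9 = 71; q' = 214 − 1·62 = 152.
ΔCS = ½(144 + 152)(70 − 62) = 1184; ΔPS = ½(144 + 152)(71 − 70) = 148.
Government spending = 9 × 152 = 1368.
DWL = ½ × 9 × (152 − 144) = 36; fraction = 36 / 1368 = 1/38.

DWL / government spending = 1/38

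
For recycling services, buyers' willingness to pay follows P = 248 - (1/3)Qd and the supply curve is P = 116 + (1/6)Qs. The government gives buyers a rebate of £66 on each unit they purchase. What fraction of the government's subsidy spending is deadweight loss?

DWL / government spending = 1/6

Pre-subsidy: 248 - (1/3)Q = 116 + (1/6)Q gives Q* = 264 and P* = 160.
With the rebate, buyers effectively pay Pb = Ps − 66, where Ps is the price sellers receive.
On the curves, Pb = 248 - (1/3)Q and Ps = 116 + (1/6)Q; the wedge Ps − Pb = 66 gives 116 + (1/6)Q − (248 - (1/3)Q) = 66, so Q' = 396.
Then Pb = 248 − (1/3)·396 = 116 and Ps = 116 + (1/6)·396 = 182.
ΔCS = ½(264 + 396)(160 − 116) = 14520; ΔPS = ½(264 + 396)(182 − 160) = 7260.
Government spending = 66 × 396 = 26136.
DWL = ½ × 66 × (396 − 264) = 4356; fraction = 4356 / 26136 = 1/6.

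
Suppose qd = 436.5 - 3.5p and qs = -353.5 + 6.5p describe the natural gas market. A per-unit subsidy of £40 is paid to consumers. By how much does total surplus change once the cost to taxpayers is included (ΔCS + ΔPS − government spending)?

Net change in total surplus = -£1820

Pre-subsidy: 436.5 - 3.5p = -353.5 + 6.5p gives p* = 79, q* = 160.
With the rebate, buyers effectively pay pb = ps − 40, where ps is the price sellers receive.
Demand in terms of ps becomes qd = 436.5 − 3.5(ps − 40) = 576.5 - 3.5ps. Setting this equal to supply: 576.5 - 3.5ps = -353.5 + 6.5ps, so ps = 93.
Buyers pay pb = 93 − 40 = 53; q' = -353.5 + 6.5·93 = 251.
ΔCS = ½(160 + 251)(79 − 53) = 5343; ΔPS = ½(160 + 251)(93 − 79) = 2877.
Government spending = 40 × 251 = 10040.
Net change = 5343 + 2877 − 10040 = -1820. The loss equals the DWL triangle ½·40·91.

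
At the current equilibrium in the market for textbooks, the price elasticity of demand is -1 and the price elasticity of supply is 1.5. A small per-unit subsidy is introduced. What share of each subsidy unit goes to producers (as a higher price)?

For a small subsidy around the equilibrium, the benefit split depends on the relative slopes, which at a point are proportional to the elasticities.
Buyer share = εs/(εs + |εd|) = 1.5/(1.5 + 1) = 0.6; seller share = |εd|/(εs + |εd|) = 0.4.
So producers capture 0.4 of the subsidy.

Producer share = 0.4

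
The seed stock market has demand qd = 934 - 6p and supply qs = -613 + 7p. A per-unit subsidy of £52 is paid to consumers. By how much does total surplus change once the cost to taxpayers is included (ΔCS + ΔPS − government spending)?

Net change in total surplus = -£4368

Pre-subsidy: 934 - 6p = -613 + 7p gives p* = 119, q* = 220.
With the rebate, buyers effectively pay pb = ps − 52, where ps is the price sellers receive.
Demand in terms of ps becomes qd = 934 − 6(ps − 52) = 1246 - 6ps. Setting this equal to supply: 1246 - 6ps = -613 + 7ps, so ps = 143.
Buyers pay pb = 143 − 52 = 91; q' = -613 + 7·143 = 388.
ΔCS = ½(220 + 388)(119 − 91) = 8512; ΔPS = ½(220 + 388)(143 − 119) = 7296.
Government spending = 52 × 388 = 20176.
Net change = 8512 + 7296 − 20176 = -4368. The loss equals the DWL triangle ½·52·168.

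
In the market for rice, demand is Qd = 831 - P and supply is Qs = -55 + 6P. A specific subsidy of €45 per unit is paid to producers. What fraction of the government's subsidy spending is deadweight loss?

Pre-subsidy: 831 - P = -55 + 6P gives P* = 886/7, Q* = 4931/7.
With the subsidy, sellers receive Ps = Pb + 45 for each unit, where Pb is the price buyers pay.
Supply in terms of Pb becomes Qs = -55 + 6(Pb + 45) = 215 + 6Pb. Setting this equal to demand: 831 - Pb = 215 + 6Pb, so Pb = 88.
Sellers receive Ps = 88 + 45 = 133; Q' = 831 − 1·88 = 743.
ΔCS = ½(4931/7 + 743)(886/7 − 88) = 1367820/49; ΔPS = ½(4931/7 + 743)(133 − 886/7) = 227970/49.
Government spending = 45 × 743 = 33435.
DWL = ½ × 45 × (743 − 4931/7) = 6075/7; fraction = (6075/7) / 33435 = 135/5201.

DWL / government spending = 135/5201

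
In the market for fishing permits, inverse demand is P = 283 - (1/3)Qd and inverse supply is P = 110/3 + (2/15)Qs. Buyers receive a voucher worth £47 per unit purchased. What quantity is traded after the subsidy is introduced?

Q' = 4400/7

Pre-subsidy: 283 - (1/3)Q = 110/3 + (2/15)Q gives Q* = 3695/7 and P* = 2248/21.
With the rebate, buyers effectively pay Pb = Ps − 47, where Ps is the price sellers receive.
On the curves, Pb = 283 - (1/3)Q and Ps = 110/3 + (2/15)Q; the wedge Ps − Pb = 47 gives 110/3 + (2/15)Q − (283 - (1/3)Q) = 47, so Q' = 4400/7.
Then Pb = 283 − (1/3)·(4400/7) = 1543/21 and Ps = 110/3 + (2/15)·(4400/7) = 2530/21.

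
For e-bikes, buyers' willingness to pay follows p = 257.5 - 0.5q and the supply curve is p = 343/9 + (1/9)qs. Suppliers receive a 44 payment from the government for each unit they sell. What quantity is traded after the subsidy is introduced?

Pre-subsidy: 257.5 - 0.5q = 343/9 + (1/9)q gives q* = 359 and p* = 78.
With the subsidy, sellers receive ps = pb + 44 for each unit, where pb is the price buyers pay.
On the curves, pb = 257.5 - 0.5q and ps = 343/9 + (1/9)q; the wedge ps − pb = 44 gives 343/9 + (1/9)q − (257.5 - 0.5q) = 44, so q' = 431.
Then pb = 257.5 − 0.5·431 = 42 and ps = 343/9 + (1/9)·431 = 86.

q' = 431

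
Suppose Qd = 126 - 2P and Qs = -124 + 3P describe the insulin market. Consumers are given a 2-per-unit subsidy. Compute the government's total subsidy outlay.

Government cost = 56.8

Pre-subsidy: 126 - 2P = -124 + 3P gives P* = 50, Q* = 26.
With the rebate, buyers effectively pay Pb = Ps − 2, where Ps is the price sellers receive.
Demand in terms of Ps becomes Qd = 126 − 2(Ps − 2) = 130 - 2Ps. Setting this equal to supply: 130 - 2Ps = -124 + 3Ps, so Ps = 50.8.
Buyers pay Pb = 50.8 − 2 = 48.8; Q' = -124 + 3·50.8 = 28.4.
Government outlay = subsidy × quantity = 2 × 28.4 = 56.8.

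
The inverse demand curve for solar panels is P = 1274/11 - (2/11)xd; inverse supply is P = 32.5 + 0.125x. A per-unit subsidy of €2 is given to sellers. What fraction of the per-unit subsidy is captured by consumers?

Consumer share = 16/27

Pre-subsidy: 1274/11 - (2/11)x = 32.5 + 0.125x gives x* = 2444/9 and P* = 598/9.
With the subsidy, sellers receive Ps = Pb + 2 for each unit, where Pb is the price buyers pay.
On the curves, Pb = 1274/11 - (2/11)x and Ps = 32.5 + 0.125x; the wedge Ps − Pb = 2 gives 32.5 + 0.125x − (1274/11 - (2/11)x) = 2, so x' = 7508/27.
Then Pb = 1274/11 − (2/11)·(7508/27) = 1762/27 and Ps = 32.5 + 0.125·(7508/27) = 1816/27.
Buyers' price falls by P* − Pb = 598/9 − 1762/27 = 32/27; sellers' price rises by Ps − P* = 1816/27 − 598/9 = 22/27.
So consumers capture (32/27)/2 = 16/27 of each unit of subsidy.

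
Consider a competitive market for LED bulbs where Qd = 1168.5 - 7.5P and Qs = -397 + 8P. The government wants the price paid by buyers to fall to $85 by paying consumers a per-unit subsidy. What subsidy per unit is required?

Required subsidy s = $31 per unit

At a buyer price of 85, quantity demanded is 1168.5 − 7.5·85 = 531.
Sellers supply 531 only when they receive Ps with -397 + 8·Ps = 531, i.e. Ps = 116.
s = Ps − Pb = 116 − 85 = 31.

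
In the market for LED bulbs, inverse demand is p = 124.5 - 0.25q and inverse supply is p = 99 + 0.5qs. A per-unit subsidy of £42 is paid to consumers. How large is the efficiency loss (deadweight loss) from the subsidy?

Pre-subsidy: 124.5 - 0.25q = 99 + 0.5q gives q* = 34 and p* = 116.
With the rebate, buyers effectively pay pb = ps − 42, where ps is the price sellers receive.
On the curves, pb = 124.5 - 0.25q and ps = 99 + 0.5q; the wedge ps − pb = 42 gives 99 + 0.5q − (124.5 - 0.25q) = 42, so q' = 90.
Then pb = 124.5 − 0.25·90 = 102 and ps = 99 + 0.5·90 = 144.
The subsidy expands output by 90 − 34 = 56 past the efficient level; on those units the gap between marginal cost and willingness to pay runs from 0 up to 42.
DWL = ½ × 42 × 56 = 1176.

Deadweight loss = £1176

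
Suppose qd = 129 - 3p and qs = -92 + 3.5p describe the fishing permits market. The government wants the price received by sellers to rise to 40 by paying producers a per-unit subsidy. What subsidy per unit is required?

Required subsidy s = 13 per unit

At a seller price of 40, quantity supplied is -92 + 3.5·40 = 48.
Buyers absorb 48 only when they pay pb with 129 − 3·pb = 48, i.e. pb = 27.
s = ps − pb = 40 − 27 = 13.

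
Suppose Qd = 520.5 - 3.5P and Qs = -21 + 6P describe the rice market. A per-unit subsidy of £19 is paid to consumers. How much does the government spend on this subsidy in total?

Government cost = £6897

Pre-subsidy: 520.5 - 3.5P = -21 + 6P gives P* = 57, Q* = 321.
With the rebate, buyers effectively pay Pb = Ps − 19, where Ps is the price sellers receive.
Demand in terms of Ps becomes Qd = 520.5 − 3.5(Ps − 19) = 587 - 3.5Ps. Setting this equal to supply: 587 - 3.5Ps = -21 + 6Ps, so Ps = 64.
Buyers pay Pb = 64 − 19 = 45; Q' = -21 + 6·64 = 363.
Government outlay = subsidy × quantity = 19 × 363 = 6897.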